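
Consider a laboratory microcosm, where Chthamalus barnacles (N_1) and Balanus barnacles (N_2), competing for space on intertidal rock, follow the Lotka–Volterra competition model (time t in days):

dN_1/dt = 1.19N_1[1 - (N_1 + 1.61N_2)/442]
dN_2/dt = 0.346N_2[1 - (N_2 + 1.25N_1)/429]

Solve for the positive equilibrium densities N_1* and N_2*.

Setting both brackets to zero gives the nullclines N_1 + 1.61N_2 = 442 and 1.25N_1 + N_2 = 429.
Substituting N_2 = 429 - 1.25N_1 into the first: N_1(1 - 1.61·1.25) = 442 - 1.61·429.
So N_1* = -249/-1.01 = 246, and then N_2* = 429 - 1.25·246 = 122.

N_1* ≈ 246, N_2* ≈ 122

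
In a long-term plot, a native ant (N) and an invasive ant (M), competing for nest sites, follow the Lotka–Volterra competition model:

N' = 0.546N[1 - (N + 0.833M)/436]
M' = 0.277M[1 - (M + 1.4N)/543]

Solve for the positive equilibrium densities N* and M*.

N* ≈ 98.2, M* ≈ 406

Setting both brackets to zero gives the nullclines N + 0.833M = 436 and 1.4N + M = 543.
Substituting M = 543 - 1.4N into the first: N(1 - 0.833·1.4) = 436 - 0.833·543.
So N* = -16.3/-0.166 = 98.2, and then M* = 543 - 1.4·98.2 = 406.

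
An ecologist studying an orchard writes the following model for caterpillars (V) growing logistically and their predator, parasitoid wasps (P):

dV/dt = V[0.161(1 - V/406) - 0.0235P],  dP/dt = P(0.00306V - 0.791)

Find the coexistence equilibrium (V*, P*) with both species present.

V* ≈ 258, P* ≈ 2.49

From dP/dt = 0 with P > 0: 0.00306V* = 0.791, so V* = 258.
Substitute into dV/dt = 0: 0.161(1 - 258/406) = 0.0235P*.
The bracket is 0.363, giving P* = 0.0585/0.0235 = 2.49.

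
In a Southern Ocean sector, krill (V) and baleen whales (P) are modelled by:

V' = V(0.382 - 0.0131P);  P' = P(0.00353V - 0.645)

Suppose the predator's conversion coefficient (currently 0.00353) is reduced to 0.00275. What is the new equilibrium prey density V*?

At the interior fixed point, setting dP/dt = 0 with P > 0 fixes V* = (predator death rate)/(VP coefficient) — independent of the other coefficients.
With the change, V* = 0.645/0.00275 = 235; it rises from 183.

V* ≈ 235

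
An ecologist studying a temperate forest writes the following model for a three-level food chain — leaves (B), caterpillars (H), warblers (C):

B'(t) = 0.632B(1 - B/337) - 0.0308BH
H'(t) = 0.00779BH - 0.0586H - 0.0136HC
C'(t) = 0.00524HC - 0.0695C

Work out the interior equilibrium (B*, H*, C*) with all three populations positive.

B* ≈ 119, H* ≈ 13.3, C* ≈ 64

From dC/dt = 0: 0.00524H* = 0.0695, so H* = 13.3.
From dB/dt = 0: 0.632(1 - B*/337) = 0.0308·13.3, giving B* = 337·(1 - 0.646) = 119.
From dH/dt = 0: 0.00779·119 - 0.0586 = 0.0136C*, so C* = 0.87/0.0136 = 64.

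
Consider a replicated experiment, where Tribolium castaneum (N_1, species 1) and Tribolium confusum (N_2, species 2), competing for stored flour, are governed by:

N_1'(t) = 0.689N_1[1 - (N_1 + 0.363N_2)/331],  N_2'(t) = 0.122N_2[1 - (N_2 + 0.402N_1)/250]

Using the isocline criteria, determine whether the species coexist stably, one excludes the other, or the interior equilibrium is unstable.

Compare the nullcline intercepts: K1/α12 = 331/0.363 = 912 > K2 = 250; K2/α21 = 250/0.402 = 622 > K1 = 331.
Since both inequalities hold, each species can invade when rare, so the interior equilibrium is stable.

stable coexistence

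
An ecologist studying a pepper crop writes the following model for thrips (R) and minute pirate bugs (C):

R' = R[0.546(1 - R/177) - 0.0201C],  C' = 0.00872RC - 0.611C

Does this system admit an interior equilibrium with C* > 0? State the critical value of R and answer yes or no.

The predator equation gives dC/dt > 0 only when R > 0.611/0.00872 = 70.1.
Without the predator, R → K = 177. Since 177 > 70.1, the predator can invade and persist.

Threshold R = 70.1; K > 70.1, so yes, the predator persists.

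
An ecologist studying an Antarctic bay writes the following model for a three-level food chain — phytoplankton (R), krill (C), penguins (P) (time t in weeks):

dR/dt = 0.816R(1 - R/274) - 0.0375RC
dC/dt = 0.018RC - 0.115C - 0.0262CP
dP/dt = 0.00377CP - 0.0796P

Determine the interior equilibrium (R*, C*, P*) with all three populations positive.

From dP/dt = 0: 0.00377C* = 0.0796, so C* = 21.1.
From dR/dt = 0: 0.816(1 - R*/274) = 0.0375·21.1, giving R* = 274·(1 - 0.97) = 8.13.
From dC/dt = 0: 0.018·8.13 - 0.115 = 0.0262P*, so P* = 0.0314/0.0262 = 1.2.

R* ≈ 8.13, C* ≈ 21.1, P* ≈ 1.2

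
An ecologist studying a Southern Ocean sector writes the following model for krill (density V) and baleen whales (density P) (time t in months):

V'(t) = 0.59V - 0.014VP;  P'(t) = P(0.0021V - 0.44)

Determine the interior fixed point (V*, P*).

V* ≈ 210, P* ≈ 42.1

Set dP/dt = 0 with P > 0: 0.0021V - 0.44 = 0, so V* = 0.44/0.0021 = 210.
Set dV/dt = 0 with V > 0: 0.59 - 0.014P = 0, so P* = 0.59/0.014 = 42.1.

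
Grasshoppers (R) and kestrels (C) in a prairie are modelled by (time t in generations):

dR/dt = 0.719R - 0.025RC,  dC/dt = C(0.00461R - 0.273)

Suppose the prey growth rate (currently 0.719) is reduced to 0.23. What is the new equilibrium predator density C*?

C* ≈ 9.2

At the interior fixed point, setting dR/dt = 0 with R > 0 fixes C* = (prey growth rate)/(RC coefficient) — independent of the other coefficients.
With the change, C* = 0.23/0.025 = 9.2; it falls from 28.8.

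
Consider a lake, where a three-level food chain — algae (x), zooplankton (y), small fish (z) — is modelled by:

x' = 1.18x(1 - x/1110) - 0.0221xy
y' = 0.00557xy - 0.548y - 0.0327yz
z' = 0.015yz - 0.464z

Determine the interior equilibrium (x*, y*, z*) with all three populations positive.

From dz/dt = 0: 0.015y* = 0.464, so y* = 30.9.
From dx/dt = 0: 1.18(1 - x*/1110) = 0.0221·30.9, giving x* = 1110·(1 - 0.579) = 467.
From dy/dt = 0: 0.00557·467 - 0.548 = 0.0327z*, so z* = 2.05/0.0327 = 62.8.

x* ≈ 467, y* ≈ 30.9, z* ≈ 62.8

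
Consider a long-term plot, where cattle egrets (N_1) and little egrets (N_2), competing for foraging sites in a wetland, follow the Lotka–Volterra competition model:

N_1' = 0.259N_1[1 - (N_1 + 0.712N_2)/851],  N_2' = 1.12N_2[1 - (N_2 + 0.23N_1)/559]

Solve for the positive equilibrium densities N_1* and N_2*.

Setting both brackets to zero gives the nullclines N_1 + 0.712N_2 = 851 and 0.23N_1 + N_2 = 559.
Substituting N_2 = 559 - 0.23N_1 into the first: N_1(1 - 0.712·0.23) = 851 - 0.712·559.
So N_1* = 453/0.836 = 542, and then N_2* = 559 - 0.23·542 = 434.

N_1* ≈ 542, N_2* ≈ 434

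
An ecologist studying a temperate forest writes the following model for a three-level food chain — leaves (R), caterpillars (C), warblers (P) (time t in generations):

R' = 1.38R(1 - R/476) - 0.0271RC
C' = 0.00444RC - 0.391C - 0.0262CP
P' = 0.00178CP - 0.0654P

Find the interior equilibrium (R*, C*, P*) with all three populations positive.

From dP/dt = 0: 0.00178C* = 0.0654, so C* = 36.7.
From dR/dt = 0: 1.38(1 - R*/476) = 0.0271·36.7, giving R* = 476·(1 - 0.722) = 133.
From dC/dt = 0: 0.00444·133 - 0.391 = 0.0262P*, so P* = 0.198/0.0262 = 7.54.

R* ≈ 133, C* ≈ 36.7, P* ≈ 7.54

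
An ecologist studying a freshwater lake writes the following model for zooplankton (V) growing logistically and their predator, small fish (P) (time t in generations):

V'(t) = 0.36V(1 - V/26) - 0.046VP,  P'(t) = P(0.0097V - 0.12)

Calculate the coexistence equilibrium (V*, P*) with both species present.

V* ≈ 12.4, P* ≈ 4.1

From dP/dt = 0 with P > 0: 0.0097V* = 0.12, so V* = 12.4.
Substitute into dV/dt = 0: 0.36(1 - 12.4/26) = 0.046P*.
The bracket is 0.524, giving P* = 0.189/0.046 = 4.1.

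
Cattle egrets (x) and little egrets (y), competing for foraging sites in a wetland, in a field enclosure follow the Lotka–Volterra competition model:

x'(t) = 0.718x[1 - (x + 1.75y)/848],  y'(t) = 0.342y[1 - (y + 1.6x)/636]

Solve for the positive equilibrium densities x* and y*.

x* ≈ 147, y* ≈ 400

Setting both brackets to zero gives the nullclines x + 1.75y = 848 and 1.6x + y = 636.
Substituting y = 636 - 1.6x into the first: x(1 - 1.75·1.6) = 848 - 1.75·636.
So x* = -265/-1.8 = 147, and then y* = 636 - 1.6·147 = 400.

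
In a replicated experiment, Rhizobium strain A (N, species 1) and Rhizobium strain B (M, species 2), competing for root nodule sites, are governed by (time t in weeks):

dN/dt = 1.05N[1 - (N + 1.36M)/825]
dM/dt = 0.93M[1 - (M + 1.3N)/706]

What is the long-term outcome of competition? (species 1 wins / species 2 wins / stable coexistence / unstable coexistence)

unstable coexistence (outcome depends on initial conditions)

Compare the nullcline intercepts: K1/α12 = 825/1.36 = 607 < K2 = 706; K2/α21 = 706/1.3 = 543 < K1 = 825.
Since both are reversed, neither can invade when rare; the interior point is a saddle.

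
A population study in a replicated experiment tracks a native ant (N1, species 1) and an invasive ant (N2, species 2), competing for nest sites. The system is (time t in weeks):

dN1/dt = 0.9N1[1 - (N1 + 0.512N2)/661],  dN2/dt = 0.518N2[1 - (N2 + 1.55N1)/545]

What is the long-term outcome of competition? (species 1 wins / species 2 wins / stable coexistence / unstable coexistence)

Compare the nullcline intercepts: K1/α12 = 661/0.512 = 1290 > K2 = 545; K2/α21 = 545/1.55 = 352 < K1 = 661.
Since the inequalities point opposite ways, species 1 can invade but species 2 cannot.

species 1 excludes species 2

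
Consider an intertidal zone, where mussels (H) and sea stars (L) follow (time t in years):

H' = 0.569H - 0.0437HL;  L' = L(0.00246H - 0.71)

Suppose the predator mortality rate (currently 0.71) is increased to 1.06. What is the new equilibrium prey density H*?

H* ≈ 431

At the interior fixed point, setting dL/dt = 0 with L > 0 fixes H* = (predator death rate)/(HL coefficient) — independent of the other coefficients.
With the change, H* = 1.06/0.00246 = 431; it rises from 289.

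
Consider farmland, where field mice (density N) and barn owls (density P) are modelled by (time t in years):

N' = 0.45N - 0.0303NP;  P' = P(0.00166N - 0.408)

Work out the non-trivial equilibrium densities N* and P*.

N* ≈ 246, P* ≈ 14.9

Set dP/dt = 0 with P > 0: 0.00166N - 0.408 = 0, so N* = 0.408/0.00166 = 246.
Set dN/dt = 0 with N > 0: 0.45 - 0.0303P = 0, so P* = 0.45/0.0303 = 14.9.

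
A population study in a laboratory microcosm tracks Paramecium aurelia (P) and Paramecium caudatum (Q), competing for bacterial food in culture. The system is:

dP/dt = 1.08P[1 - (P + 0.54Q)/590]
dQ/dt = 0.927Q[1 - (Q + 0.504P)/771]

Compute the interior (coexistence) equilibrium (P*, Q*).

P* ≈ 239, Q* ≈ 651

Setting both brackets to zero gives the nullclines P + 0.54Q = 590 and 0.504P + Q = 771.
Substituting Q = 771 - 0.504P into the first: P(1 - 0.54·0.504) = 590 - 0.54·771.
So P* = 174/0.728 = 239, and then Q* = 771 - 0.504·239 = 651.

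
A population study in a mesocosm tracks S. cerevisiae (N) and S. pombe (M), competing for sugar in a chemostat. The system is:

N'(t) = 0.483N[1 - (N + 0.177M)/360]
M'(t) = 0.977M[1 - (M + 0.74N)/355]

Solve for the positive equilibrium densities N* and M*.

Setting both brackets to zero gives the nullclines N + 0.177M = 360 and 0.74N + M = 355.
Substituting M = 355 - 0.74N into the first: N(1 - 0.177·0.74) = 360 - 0.177·355.
So N* = 297/0.869 = 342, and then M* = 355 - 0.74·342 = 102.

N* ≈ 342, M* ≈ 102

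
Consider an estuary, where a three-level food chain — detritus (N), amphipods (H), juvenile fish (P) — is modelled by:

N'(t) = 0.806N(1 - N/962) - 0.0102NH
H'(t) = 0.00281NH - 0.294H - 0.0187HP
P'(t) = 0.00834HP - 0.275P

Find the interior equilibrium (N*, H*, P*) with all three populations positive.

From dP/dt = 0: 0.00834H* = 0.275, so H* = 33.
From dN/dt = 0: 0.806(1 - N*/962) = 0.0102·33, giving N* = 962·(1 - 0.417) = 561.
From dH/dt = 0: 0.00281·561 - 0.294 = 0.0187P*, so P* = 1.28/0.0187 = 68.5.

N* ≈ 561, H* ≈ 33, P* ≈ 68.5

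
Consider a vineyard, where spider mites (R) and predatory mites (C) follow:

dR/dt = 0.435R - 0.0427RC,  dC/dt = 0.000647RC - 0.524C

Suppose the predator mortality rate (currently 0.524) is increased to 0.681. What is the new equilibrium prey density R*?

At the interior fixed point, setting dC/dt = 0 with C > 0 fixes R* = (predator death rate)/(RC coefficient) — independent of the other coefficients.
With the change, R* = 0.681/0.000647 = 1050; it rises from 810.

R* ≈ 1050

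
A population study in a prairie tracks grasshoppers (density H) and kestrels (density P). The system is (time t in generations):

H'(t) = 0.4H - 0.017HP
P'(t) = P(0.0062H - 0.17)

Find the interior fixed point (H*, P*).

H* ≈ 27.4, P* ≈ 23.5

Set dP/dt = 0 with P > 0: 0.0062H - 0.17 = 0, so H* = 0.17/0.0062 = 27.4.
Set dH/dt = 0 with H > 0: 0.4 - 0.017P = 0, so P* = 0.4/0.017 = 23.5.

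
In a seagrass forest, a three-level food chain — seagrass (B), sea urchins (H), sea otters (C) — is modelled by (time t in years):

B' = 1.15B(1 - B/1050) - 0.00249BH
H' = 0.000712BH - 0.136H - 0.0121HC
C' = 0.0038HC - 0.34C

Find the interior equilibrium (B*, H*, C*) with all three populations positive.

B* ≈ 847, H* ≈ 89.5, C* ≈ 38.6

From dC/dt = 0: 0.0038H* = 0.34, so H* = 89.5.
From dB/dt = 0: 1.15(1 - B*/1050) = 0.00249·89.5, giving B* = 1050·(1 - 0.194) = 847.
From dH/dt = 0: 0.000712·847 - 0.136 = 0.0121C*, so C* = 0.467/0.0121 = 38.6.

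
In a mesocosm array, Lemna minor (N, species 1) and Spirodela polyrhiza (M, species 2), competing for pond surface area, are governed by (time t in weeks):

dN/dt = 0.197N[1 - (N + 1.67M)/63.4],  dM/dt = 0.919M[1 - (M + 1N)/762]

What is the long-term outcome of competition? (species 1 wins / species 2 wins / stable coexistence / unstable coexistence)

Compare the nullcline intercepts: K1/α12 = 63.4/1.67 = 38 < K2 = 762; K2/α21 = 762/1 = 762 > K1 = 63.4.
Since the inequalities point opposite ways, species 2 can invade but species 1 cannot.

species 2 excludes species 1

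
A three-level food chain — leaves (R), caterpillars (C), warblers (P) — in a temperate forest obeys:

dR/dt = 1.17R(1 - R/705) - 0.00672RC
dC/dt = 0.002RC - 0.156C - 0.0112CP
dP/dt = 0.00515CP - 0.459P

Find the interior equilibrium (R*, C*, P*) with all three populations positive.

R* ≈ 344, C* ≈ 89.1, P* ≈ 47.5

From dP/dt = 0: 0.00515C* = 0.459, so C* = 89.1.
From dR/dt = 0: 1.17(1 - R*/705) = 0.00672·89.1, giving R* = 705·(1 - 0.512) = 344.
From dC/dt = 0: 0.002·344 - 0.156 = 0.0112P*, so P* = 0.532/0.0112 = 47.5.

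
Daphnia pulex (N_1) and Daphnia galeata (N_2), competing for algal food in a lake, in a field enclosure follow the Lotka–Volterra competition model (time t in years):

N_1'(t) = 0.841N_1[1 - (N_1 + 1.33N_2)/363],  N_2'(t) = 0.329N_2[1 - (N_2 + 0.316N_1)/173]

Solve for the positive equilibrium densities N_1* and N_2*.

N_1* ≈ 229, N_2* ≈ 101

Setting both brackets to zero gives the nullclines N_1 + 1.33N_2 = 363 and 0.316N_1 + N_2 = 173.
Substituting N_2 = 173 - 0.316N_1 into the first: N_1(1 - 1.33·0.316) = 363 - 1.33·173.
So N_1* = 133/0.58 = 229, and then N_2* = 173 - 0.316·229 = 101.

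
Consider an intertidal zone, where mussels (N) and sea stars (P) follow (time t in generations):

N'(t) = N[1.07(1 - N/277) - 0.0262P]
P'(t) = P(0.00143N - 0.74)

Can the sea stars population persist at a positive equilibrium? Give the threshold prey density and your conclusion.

Threshold N = 517; K < 517, so no, the predator goes extinct.

The predator equation gives dP/dt > 0 only when N > 0.74/0.00143 = 517.
Without the predator, N → K = 277. Since 277 < 517, the predator cannot invade.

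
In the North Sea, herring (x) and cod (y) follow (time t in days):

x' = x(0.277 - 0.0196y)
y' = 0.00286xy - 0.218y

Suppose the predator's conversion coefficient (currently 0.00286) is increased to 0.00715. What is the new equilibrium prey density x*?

x* ≈ 30.5

At the interior fixed point, setting dy/dt = 0 with y > 0 fixes x* = (predator death rate)/(xy coefficient) — independent of the other coefficients.
With the change, x* = 0.218/0.00715 = 30.5; it falls from 76.2.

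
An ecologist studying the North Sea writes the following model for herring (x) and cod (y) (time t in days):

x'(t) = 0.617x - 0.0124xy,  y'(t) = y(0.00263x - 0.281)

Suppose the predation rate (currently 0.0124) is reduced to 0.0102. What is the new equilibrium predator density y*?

y* ≈ 60.5

At the interior fixed point, setting dx/dt = 0 with x > 0 fixes y* = (prey growth rate)/(xy coefficient) — independent of the other coefficients.
With the change, y* = 0.617/0.0102 = 60.5; it rises from 49.8.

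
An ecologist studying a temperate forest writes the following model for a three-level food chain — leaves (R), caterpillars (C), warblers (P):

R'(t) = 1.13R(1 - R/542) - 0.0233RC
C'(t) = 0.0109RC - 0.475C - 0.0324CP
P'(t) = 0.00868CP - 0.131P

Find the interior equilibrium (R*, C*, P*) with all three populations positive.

R* ≈ 373, C* ≈ 15.1, P* ≈ 111

From dP/dt = 0: 0.00868C* = 0.131, so C* = 15.1.
From dR/dt = 0: 1.13(1 - R*/542) = 0.0233·15.1, giving R* = 542·(1 - 0.311) = 373.
From dC/dt = 0: 0.0109·373 - 0.475 = 0.0324P*, so P* = 3.59/0.0324 = 111.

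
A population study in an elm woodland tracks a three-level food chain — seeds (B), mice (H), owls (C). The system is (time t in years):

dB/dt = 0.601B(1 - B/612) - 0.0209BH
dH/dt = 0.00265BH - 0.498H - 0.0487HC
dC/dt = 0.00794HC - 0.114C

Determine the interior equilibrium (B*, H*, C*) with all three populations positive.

From dC/dt = 0: 0.00794H* = 0.114, so H* = 14.4.
From dB/dt = 0: 0.601(1 - B*/612) = 0.0209·14.4, giving B* = 612·(1 - 0.499) = 306.
From dH/dt = 0: 0.00265·306 - 0.498 = 0.0487C*, so C* = 0.314/0.0487 = 6.45.

B* ≈ 306, H* ≈ 14.4, C* ≈ 6.45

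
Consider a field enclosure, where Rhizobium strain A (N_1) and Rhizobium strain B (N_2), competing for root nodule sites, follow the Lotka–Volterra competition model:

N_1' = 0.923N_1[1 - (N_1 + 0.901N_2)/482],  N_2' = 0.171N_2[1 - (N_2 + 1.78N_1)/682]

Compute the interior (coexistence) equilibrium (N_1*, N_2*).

N_1* ≈ 219, N_2* ≈ 291

Setting both brackets to zero gives the nullclines N_1 + 0.901N_2 = 482 and 1.78N_1 + N_2 = 682.
Substituting N_2 = 682 - 1.78N_1 into the first: N_1(1 - 0.901·1.78) = 482 - 0.901·682.
So N_1* = -132/-0.604 = 219, and then N_2* = 682 - 1.78·219 = 291.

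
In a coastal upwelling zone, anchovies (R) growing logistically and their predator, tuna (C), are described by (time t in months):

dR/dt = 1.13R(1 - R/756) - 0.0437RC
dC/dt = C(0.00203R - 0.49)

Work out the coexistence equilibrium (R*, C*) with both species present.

From dC/dt = 0 with C > 0: 0.00203R* = 0.49, so R* = 241.
Substitute into dR/dt = 0: 1.13(1 - 241/756) = 0.0437C*.
The bracket is 0.681, giving C* = 0.769/0.0437 = 17.6.

R* ≈ 241, C* ≈ 17.6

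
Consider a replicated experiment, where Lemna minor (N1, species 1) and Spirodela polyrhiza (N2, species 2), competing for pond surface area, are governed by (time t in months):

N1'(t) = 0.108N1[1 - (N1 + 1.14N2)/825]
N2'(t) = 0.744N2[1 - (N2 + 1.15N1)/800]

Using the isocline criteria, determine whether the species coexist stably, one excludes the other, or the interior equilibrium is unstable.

unstable coexistence (outcome depends on initial conditions)

Compare the nullcline intercepts: K1/α12 = 825/1.14 = 724 < K2 = 800; K2/α21 = 800/1.15 = 696 < K1 = 825.
Since both are reversed, neither can invade when rare; the interior point is a saddle.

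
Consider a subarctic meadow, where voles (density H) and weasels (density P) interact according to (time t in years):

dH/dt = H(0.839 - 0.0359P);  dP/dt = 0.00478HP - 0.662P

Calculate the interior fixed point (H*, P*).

Set dP/dt = 0 with P > 0: 0.00478H - 0.662 = 0, so H* = 0.662/0.00478 = 138.
Set dH/dt = 0 with H > 0: 0.839 - 0.0359P = 0, so P* = 0.839/0.0359 = 23.4.

H* ≈ 138, P* ≈ 23.4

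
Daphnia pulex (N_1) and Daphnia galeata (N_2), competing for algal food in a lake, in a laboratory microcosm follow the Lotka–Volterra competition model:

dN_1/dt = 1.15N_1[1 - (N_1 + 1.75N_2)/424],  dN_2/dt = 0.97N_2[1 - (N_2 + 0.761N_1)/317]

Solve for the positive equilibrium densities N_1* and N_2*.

Setting both brackets to zero gives the nullclines N_1 + 1.75N_2 = 424 and 0.761N_1 + N_2 = 317.
Substituting N_2 = 317 - 0.761N_1 into the first: N_1(1 - 1.75·0.761) = 424 - 1.75·317.
So N_1* = -131/-0.332 = 394, and then N_2* = 317 - 0.761·394 = 17.1.

N_1* ≈ 394, N_2* ≈ 17.1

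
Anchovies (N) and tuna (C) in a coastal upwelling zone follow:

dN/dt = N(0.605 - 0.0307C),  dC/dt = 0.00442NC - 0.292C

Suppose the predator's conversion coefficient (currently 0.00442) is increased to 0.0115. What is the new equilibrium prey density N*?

N* ≈ 25.4

At the interior fixed point, setting dC/dt = 0 with C > 0 fixes N* = (predator death rate)/(NC coefficient) — independent of the other coefficients.
With the change, N* = 0.292/0.0115 = 25.4; it falls from 66.1.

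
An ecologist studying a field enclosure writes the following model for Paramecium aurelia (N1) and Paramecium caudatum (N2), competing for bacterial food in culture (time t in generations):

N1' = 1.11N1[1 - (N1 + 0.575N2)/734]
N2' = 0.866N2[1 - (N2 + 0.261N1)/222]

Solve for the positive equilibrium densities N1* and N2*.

Setting both brackets to zero gives the nullclines N1 + 0.575N2 = 734 and 0.261N1 + N2 = 222.
Substituting N2 = 222 - 0.261N1 into the first: N1(1 - 0.575·0.261) = 734 - 0.575·222.
So N1* = 606/0.85 = 713, and then N2* = 222 - 0.261·713 = 35.8.

N1* ≈ 713, N2* ≈ 35.8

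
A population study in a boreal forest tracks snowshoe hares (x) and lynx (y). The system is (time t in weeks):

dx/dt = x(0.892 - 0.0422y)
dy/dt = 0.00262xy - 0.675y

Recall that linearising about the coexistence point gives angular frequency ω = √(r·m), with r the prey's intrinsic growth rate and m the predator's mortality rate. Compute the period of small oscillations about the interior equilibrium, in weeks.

Here r = 0.892 and m = 0.675, so r·m = 0.602.
ω = √0.602 = 0.776 per week, hence T = 2π/ω ≈ 8.1 weeks.

T ≈ 8.1 weeks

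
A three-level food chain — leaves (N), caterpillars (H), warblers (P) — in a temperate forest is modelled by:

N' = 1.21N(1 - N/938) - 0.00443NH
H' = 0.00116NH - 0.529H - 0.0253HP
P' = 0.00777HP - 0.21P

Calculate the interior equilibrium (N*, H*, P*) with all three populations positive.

From dP/dt = 0: 0.00777H* = 0.21, so H* = 27.
From dN/dt = 0: 1.21(1 - N*/938) = 0.00443·27, giving N* = 938·(1 - 0.099) = 845.
From dH/dt = 0: 0.00116·845 - 0.529 = 0.0253P*, so P* = 0.451/0.0253 = 17.8.

N* ≈ 845, H* ≈ 27, P* ≈ 17.8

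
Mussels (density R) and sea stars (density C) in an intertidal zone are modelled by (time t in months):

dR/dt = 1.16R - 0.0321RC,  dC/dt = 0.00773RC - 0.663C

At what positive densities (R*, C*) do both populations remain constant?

Set dC/dt = 0 with C > 0: 0.00773R - 0.663 = 0, so R* = 0.663/0.00773 = 85.8.
Set dR/dt = 0 with R > 0: 1.16 - 0.0321C = 0, so C* = 1.16/0.0321 = 36.1.

R* ≈ 85.8, C* ≈ 36.1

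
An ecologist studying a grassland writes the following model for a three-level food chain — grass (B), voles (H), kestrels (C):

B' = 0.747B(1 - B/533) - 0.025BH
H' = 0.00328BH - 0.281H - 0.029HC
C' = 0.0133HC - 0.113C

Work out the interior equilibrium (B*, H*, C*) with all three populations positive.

B* ≈ 381, H* ≈ 8.5, C* ≈ 33.5

From dC/dt = 0: 0.0133H* = 0.113, so H* = 8.5.
From dB/dt = 0: 0.747(1 - B*/533) = 0.025·8.5, giving B* = 533·(1 - 0.284) = 381.
From dH/dt = 0: 0.00328·381 - 0.281 = 0.029C*, so C* = 0.97/0.029 = 33.5.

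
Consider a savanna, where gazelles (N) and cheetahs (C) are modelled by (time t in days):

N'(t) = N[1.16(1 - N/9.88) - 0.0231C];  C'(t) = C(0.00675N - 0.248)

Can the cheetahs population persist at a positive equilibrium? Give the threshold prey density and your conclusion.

Threshold N = 36.7; K < 36.7, so no, the predator goes extinct.

The predator equation gives dC/dt > 0 only when N > 0.248/0.00675 = 36.7.
Without the predator, N → K = 9.88. Since 9.88 < 36.7, the predator cannot invade.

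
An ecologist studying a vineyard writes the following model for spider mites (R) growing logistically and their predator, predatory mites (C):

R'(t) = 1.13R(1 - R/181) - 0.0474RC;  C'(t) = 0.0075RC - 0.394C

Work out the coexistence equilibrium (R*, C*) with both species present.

From dC/dt = 0 with C > 0: 0.0075R* = 0.394, so R* = 52.5.
Substitute into dR/dt = 0: 1.13(1 - 52.5/181) = 0.0474C*.
The bracket is 0.71, giving C* = 0.802/0.0474 = 16.9.

R* ≈ 52.5, C* ≈ 16.9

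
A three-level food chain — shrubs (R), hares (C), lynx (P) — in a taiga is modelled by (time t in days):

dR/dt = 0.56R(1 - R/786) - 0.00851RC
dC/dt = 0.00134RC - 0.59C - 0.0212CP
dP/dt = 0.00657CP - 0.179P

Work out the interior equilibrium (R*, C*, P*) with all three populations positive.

From dP/dt = 0: 0.00657C* = 0.179, so C* = 27.2.
From dR/dt = 0: 0.56(1 - R*/786) = 0.00851·27.2, giving R* = 786·(1 - 0.414) = 461.
From dC/dt = 0: 0.00134·461 - 0.59 = 0.0212P*, so P* = 0.0272/0.0212 = 1.28.

R* ≈ 461, C* ≈ 27.2, P* ≈ 1.28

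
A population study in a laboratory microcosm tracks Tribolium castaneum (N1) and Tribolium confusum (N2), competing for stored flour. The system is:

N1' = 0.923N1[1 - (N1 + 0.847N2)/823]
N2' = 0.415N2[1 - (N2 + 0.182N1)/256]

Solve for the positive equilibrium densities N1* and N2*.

N1* ≈ 717, N2* ≈ 126

Setting both brackets to zero gives the nullclines N1 + 0.847N2 = 823 and 0.182N1 + N2 = 256.
Substituting N2 = 256 - 0.182N1 into the first: N1(1 - 0.847·0.182) = 823 - 0.847·256.
So N1* = 606/0.846 = 717, and then N2* = 256 - 0.182·717 = 126.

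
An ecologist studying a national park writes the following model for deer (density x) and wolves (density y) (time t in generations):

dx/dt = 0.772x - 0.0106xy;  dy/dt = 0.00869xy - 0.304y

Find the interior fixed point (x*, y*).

Set dy/dt = 0 with y > 0: 0.00869x - 0.304 = 0, so x* = 0.304/0.00869 = 35.
Set dx/dt = 0 with x > 0: 0.772 - 0.0106y = 0, so y* = 0.772/0.0106 = 72.8.

x* ≈ 35, y* ≈ 72.8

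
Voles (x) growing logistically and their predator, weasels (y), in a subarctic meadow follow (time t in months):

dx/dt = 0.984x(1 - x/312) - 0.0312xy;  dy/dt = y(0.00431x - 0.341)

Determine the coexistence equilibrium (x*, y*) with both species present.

From dy/dt = 0 with y > 0: 0.00431x* = 0.341, so x* = 79.1.
Substitute into dx/dt = 0: 0.984(1 - 79.1/312) = 0.0312y*.
The bracket is 0.746, giving y* = 0.734/0.0312 = 23.5.

x* ≈ 79.1, y* ≈ 23.5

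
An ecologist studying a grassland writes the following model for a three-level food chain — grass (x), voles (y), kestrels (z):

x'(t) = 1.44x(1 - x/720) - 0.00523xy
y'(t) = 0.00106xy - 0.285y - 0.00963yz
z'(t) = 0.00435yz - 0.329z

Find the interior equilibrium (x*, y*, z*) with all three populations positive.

From dz/dt = 0: 0.00435y* = 0.329, so y* = 75.6.
From dx/dt = 0: 1.44(1 - x*/720) = 0.00523·75.6, giving x* = 720·(1 - 0.275) = 522.
From dy/dt = 0: 0.00106·522 - 0.285 = 0.00963z*, so z* = 0.269/0.00963 = 27.9.

x* ≈ 522, y* ≈ 75.6, z* ≈ 27.9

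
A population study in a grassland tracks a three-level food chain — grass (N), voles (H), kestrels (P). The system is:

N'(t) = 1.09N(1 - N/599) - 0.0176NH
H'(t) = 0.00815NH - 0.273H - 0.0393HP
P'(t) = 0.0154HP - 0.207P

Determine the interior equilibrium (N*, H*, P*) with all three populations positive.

From dP/dt = 0: 0.0154H* = 0.207, so H* = 13.4.
From dN/dt = 0: 1.09(1 - N*/599) = 0.0176·13.4, giving N* = 599·(1 - 0.217) = 469.
From dH/dt = 0: 0.00815·469 - 0.273 = 0.0393P*, so P* = 3.55/0.0393 = 90.3.

N* ≈ 469, H* ≈ 13.4, P* ≈ 90.3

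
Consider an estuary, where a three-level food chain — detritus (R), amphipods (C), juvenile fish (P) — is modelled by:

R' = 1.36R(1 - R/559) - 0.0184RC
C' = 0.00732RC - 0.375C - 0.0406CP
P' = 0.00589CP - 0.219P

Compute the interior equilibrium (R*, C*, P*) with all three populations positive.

From dP/dt = 0: 0.00589C* = 0.219, so C* = 37.2.
From dR/dt = 0: 1.36(1 - R*/559) = 0.0184·37.2, giving R* = 559·(1 - 0.503) = 278.
From dC/dt = 0: 0.00732·278 - 0.375 = 0.0406P*, so P* = 1.66/0.0406 = 40.8.

R* ≈ 278, C* ≈ 37.2, P* ≈ 40.8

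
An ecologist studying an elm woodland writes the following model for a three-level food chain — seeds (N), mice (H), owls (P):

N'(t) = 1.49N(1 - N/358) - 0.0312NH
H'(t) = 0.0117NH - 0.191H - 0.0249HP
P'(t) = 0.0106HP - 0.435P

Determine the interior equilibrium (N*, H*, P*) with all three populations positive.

N* ≈ 50.4, H* ≈ 41, P* ≈ 16

From dP/dt = 0: 0.0106H* = 0.435, so H* = 41.
From dN/dt = 0: 1.49(1 - N*/358) = 0.0312·41, giving N* = 358·(1 - 0.859) = 50.4.
From dH/dt = 0: 0.0117·50.4 - 0.191 = 0.0249P*, so P* = 0.398/0.0249 = 16.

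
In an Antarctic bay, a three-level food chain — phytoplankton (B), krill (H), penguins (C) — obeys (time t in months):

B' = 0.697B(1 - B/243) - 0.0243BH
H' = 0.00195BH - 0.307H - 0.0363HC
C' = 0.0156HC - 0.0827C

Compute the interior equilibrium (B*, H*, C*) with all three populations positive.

B* ≈ 198, H* ≈ 5.3, C* ≈ 2.18

From dC/dt = 0: 0.0156H* = 0.0827, so H* = 5.3.
From dB/dt = 0: 0.697(1 - B*/243) = 0.0243·5.3, giving B* = 243·(1 - 0.185) = 198.
From dH/dt = 0: 0.00195·198 - 0.307 = 0.0363C*, so C* = 0.0793/0.0363 = 2.18.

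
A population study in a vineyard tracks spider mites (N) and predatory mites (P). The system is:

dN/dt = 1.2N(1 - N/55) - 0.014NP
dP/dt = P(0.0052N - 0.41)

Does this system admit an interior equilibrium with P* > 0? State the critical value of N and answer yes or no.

Threshold N = 78.8; K < 78.8, so no, the predator goes extinct.

The predator equation gives dP/dt > 0 only when N > 0.41/0.0052 = 78.8.
Without the predator, N → K = 55. Since 55 < 78.8, the predator cannot invade.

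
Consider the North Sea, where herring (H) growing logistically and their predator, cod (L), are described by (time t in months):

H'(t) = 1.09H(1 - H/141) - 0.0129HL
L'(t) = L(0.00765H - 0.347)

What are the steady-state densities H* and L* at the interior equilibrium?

From dL/dt = 0 with L > 0: 0.00765H* = 0.347, so H* = 45.4.
Substitute into dH/dt = 0: 1.09(1 - 45.4/141) = 0.0129L*.
The bracket is 0.678, giving L* = 0.739/0.0129 = 57.3.

H* ≈ 45.4, L* ≈ 57.3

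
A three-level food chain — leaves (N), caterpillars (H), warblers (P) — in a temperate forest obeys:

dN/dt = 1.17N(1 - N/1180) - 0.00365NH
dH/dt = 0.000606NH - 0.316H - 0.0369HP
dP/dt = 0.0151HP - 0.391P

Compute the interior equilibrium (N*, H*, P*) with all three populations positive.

From dP/dt = 0: 0.0151H* = 0.391, so H* = 25.9.
From dN/dt = 0: 1.17(1 - N*/1180) = 0.00365·25.9, giving N* = 1180·(1 - 0.0808) = 1080.
From dH/dt = 0: 0.000606·1080 - 0.316 = 0.0369P*, so P* = 0.341/0.0369 = 9.25.

N* ≈ 1080, H* ≈ 25.9, P* ≈ 9.25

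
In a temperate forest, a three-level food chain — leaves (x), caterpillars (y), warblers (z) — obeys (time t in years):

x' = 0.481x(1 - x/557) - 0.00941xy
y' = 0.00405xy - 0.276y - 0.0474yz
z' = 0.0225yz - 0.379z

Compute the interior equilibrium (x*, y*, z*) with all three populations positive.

From dz/dt = 0: 0.0225y* = 0.379, so y* = 16.8.
From dx/dt = 0: 0.481(1 - x*/557) = 0.00941·16.8, giving x* = 557·(1 - 0.33) = 373.
From dy/dt = 0: 0.00405·373 - 0.276 = 0.0474z*, so z* = 1.24/0.0474 = 26.1.

x* ≈ 373, y* ≈ 16.8, z* ≈ 26.1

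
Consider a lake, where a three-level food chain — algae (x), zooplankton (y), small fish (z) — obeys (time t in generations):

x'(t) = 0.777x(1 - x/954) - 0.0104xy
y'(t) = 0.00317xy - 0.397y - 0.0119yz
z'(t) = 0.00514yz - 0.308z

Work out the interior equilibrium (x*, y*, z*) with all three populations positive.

From dz/dt = 0: 0.00514y* = 0.308, so y* = 59.9.
From dx/dt = 0: 0.777(1 - x*/954) = 0.0104·59.9, giving x* = 954·(1 - 0.802) = 189.
From dy/dt = 0: 0.00317·189 - 0.397 = 0.0119z*, so z* = 0.202/0.0119 = 16.9.

x* ≈ 189, y* ≈ 59.9, z* ≈ 16.9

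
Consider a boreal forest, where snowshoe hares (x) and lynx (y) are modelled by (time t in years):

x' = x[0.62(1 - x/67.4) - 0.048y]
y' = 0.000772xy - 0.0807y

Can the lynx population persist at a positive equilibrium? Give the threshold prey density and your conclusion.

Threshold x = 105; K < 105, so no, the predator goes extinct.

The predator equation gives dy/dt > 0 only when x > 0.0807/0.000772 = 105.
Without the predator, x → K = 67.4. Since 67.4 < 105, the predator cannot invade.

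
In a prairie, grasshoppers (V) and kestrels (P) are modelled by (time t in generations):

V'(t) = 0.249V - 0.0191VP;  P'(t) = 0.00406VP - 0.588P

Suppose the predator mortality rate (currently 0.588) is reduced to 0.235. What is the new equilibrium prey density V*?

V* ≈ 57.9

At the interior fixed point, setting dP/dt = 0 with P > 0 fixes V* = (predator death rate)/(VP coefficient) — independent of the other coefficients.
With the change, V* = 0.235/0.00406 = 57.9; it falls from 145.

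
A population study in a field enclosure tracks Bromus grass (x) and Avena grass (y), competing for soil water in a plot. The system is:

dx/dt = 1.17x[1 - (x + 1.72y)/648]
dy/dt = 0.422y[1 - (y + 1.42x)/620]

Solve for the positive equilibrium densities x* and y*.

Setting both brackets to zero gives the nullclines x + 1.72y = 648 and 1.42x + y = 620.
Substituting y = 620 - 1.42x into the first: x(1 - 1.72·1.42) = 648 - 1.72·620.
So x* = -418/-1.44 = 290, and then y* = 620 - 1.42·290 = 208.

x* ≈ 290, y* ≈ 208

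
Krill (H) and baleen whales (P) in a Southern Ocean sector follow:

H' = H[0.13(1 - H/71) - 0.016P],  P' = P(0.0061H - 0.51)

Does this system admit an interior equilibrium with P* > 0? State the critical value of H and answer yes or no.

Threshold H = 83.6; K < 83.6, so no, the predator goes extinct.

The predator equation gives dP/dt > 0 only when H > 0.51/0.0061 = 83.6.
Without the predator, H → K = 71. Since 71 < 83.6, the predator cannot invade.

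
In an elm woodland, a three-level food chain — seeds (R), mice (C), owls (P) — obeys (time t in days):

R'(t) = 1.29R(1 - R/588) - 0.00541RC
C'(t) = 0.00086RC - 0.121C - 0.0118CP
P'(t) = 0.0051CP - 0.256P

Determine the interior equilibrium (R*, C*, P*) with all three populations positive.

R* ≈ 464, C* ≈ 50.2, P* ≈ 23.6

From dP/dt = 0: 0.0051C* = 0.256, so C* = 50.2.
From dR/dt = 0: 1.29(1 - R*/588) = 0.00541·50.2, giving R* = 588·(1 - 0.211) = 464.
From dC/dt = 0: 0.00086·464 - 0.121 = 0.0118P*, so P* = 0.278/0.0118 = 23.6.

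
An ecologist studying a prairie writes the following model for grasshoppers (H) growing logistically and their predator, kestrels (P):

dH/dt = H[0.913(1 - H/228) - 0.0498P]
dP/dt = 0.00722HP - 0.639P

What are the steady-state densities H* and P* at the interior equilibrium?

From dP/dt = 0 with P > 0: 0.00722H* = 0.639, so H* = 88.5.
Substitute into dH/dt = 0: 0.913(1 - 88.5/228) = 0.0498P*.
The bracket is 0.612, giving P* = 0.559/0.0498 = 11.2.

H* ≈ 88.5, P* ≈ 11.2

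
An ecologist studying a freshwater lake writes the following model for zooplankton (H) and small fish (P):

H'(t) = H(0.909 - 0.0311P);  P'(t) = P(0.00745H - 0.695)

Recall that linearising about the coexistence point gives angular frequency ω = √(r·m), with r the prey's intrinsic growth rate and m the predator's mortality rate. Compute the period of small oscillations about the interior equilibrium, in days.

T ≈ 7.91 days

Here r = 0.909 and m = 0.695, so r·m = 0.632.
ω = √0.632 = 0.795 per day, hence T = 2π/ω ≈ 7.91 days.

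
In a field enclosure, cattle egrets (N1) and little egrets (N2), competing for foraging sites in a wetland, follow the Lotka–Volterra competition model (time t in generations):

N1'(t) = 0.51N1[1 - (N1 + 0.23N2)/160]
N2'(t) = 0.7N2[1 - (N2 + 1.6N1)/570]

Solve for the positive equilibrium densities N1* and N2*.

Setting both brackets to zero gives the nullclines N1 + 0.23N2 = 160 and 1.6N1 + N2 = 570.
Substituting N2 = 570 - 1.6N1 into the first: N1(1 - 0.23·1.6) = 160 - 0.23·570.
So N1* = 28.9/0.632 = 45.7, and then N2* = 570 - 1.6·45.7 = 497.

N1* ≈ 45.7, N2* ≈ 497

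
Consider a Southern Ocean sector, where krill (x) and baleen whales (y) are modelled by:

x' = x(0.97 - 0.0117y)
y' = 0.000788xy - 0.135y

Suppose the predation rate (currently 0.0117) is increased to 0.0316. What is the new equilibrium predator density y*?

y* ≈ 30.7

At the interior fixed point, setting dx/dt = 0 with x > 0 fixes y* = (prey growth rate)/(xy coefficient) — independent of the other coefficients.
With the change, y* = 0.97/0.0316 = 30.7; it falls from 82.9.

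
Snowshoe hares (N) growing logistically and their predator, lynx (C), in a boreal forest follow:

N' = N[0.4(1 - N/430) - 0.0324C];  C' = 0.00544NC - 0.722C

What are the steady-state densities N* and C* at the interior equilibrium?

From dC/dt = 0 with C > 0: 0.00544N* = 0.722, so N* = 133.
Substitute into dN/dt = 0: 0.4(1 - 133/430) = 0.0324C*.
The bracket is 0.691, giving C* = 0.277/0.0324 = 8.54.

N* ≈ 133, C* ≈ 8.54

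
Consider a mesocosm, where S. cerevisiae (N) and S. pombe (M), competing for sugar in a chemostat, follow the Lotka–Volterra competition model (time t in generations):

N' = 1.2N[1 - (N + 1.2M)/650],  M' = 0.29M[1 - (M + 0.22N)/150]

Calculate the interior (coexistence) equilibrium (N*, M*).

N* ≈ 639, M* ≈ 9.51

Setting both brackets to zero gives the nullclines N + 1.2M = 650 and 0.22N + M = 150.
Substituting M = 150 - 0.22N into the first: N(1 - 1.2·0.22) = 650 - 1.2·150.
So N* = 470/0.736 = 639, and then M* = 150 - 0.22·639 = 9.51.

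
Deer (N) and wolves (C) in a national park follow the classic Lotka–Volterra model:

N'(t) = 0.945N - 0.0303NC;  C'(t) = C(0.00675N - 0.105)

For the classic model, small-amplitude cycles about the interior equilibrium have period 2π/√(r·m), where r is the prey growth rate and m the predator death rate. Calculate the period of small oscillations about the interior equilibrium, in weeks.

Here r = 0.945 and m = 0.105, so r·m = 0.0992.
ω = √0.0992 = 0.315 per week, hence T = 2π/ω ≈ 19.9 weeks.

T ≈ 19.9 weeks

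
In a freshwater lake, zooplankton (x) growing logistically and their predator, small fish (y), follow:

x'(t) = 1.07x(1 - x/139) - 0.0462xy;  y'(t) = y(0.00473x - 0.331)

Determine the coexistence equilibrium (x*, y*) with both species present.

From dy/dt = 0 with y > 0: 0.00473x* = 0.331, so x* = 70.
Substitute into dx/dt = 0: 1.07(1 - 70/139) = 0.0462y*.
The bracket is 0.497, giving y* = 0.531/0.0462 = 11.5.

x* ≈ 70, y* ≈ 11.5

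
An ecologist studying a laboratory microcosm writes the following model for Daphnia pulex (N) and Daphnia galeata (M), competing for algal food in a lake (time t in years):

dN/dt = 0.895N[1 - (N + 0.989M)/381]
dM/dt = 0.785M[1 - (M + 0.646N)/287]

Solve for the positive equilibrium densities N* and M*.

Setting both brackets to zero gives the nullclines N + 0.989M = 381 and 0.646N + M = 287.
Substituting M = 287 - 0.646N into the first: N(1 - 0.989·0.646) = 381 - 0.989·287.
So N* = 97.2/0.361 = 269, and then M* = 287 - 0.646·269 = 113.

N* ≈ 269, M* ≈ 113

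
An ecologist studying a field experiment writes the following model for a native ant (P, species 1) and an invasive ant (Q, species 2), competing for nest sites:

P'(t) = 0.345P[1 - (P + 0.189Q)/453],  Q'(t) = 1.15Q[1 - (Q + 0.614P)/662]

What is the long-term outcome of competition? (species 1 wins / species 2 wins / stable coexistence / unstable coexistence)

Compare the nullcline intercepts: K1/α12 = 453/0.189 = 2400 > K2 = 662; K2/α21 = 662/0.614 = 1080 > K1 = 453.
Since both inequalities hold, each species can invade when rare, so the interior equilibrium is stable.

stable coexistence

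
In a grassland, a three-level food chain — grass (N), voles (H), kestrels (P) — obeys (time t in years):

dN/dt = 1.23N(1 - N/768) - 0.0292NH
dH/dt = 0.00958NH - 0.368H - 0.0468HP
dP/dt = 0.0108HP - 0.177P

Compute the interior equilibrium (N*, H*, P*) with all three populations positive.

From dP/dt = 0: 0.0108H* = 0.177, so H* = 16.4.
From dN/dt = 0: 1.23(1 - N*/768) = 0.0292·16.4, giving N* = 768·(1 - 0.389) = 469.
From dH/dt = 0: 0.00958·469 - 0.368 = 0.0468P*, so P* = 4.13/0.0468 = 88.2.

N* ≈ 469, H* ≈ 16.4, P* ≈ 88.2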